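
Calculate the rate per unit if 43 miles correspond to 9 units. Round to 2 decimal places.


Total miles = 43
Number of units = 9
Unit rate = 43 / 9
= 4.78 miles per unit

4.78


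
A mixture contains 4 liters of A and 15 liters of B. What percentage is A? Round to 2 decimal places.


Volume of A = 4 L
Volume of B = 15 L
Total volume = 4 + 15 = 19 L
Percentage of A = (4/19) * 100
= 21.05%

21.05


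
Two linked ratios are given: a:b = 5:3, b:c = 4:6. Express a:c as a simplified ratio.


Given a:b = 5:3 and b:c = 4:6
Make b consistent. Multiply first ratio by 4: a:b = 20:12
Multiply second ratio by 3: b:c = 12:18
Now b = 12 in both, so a:b:c = 20:12:18
Therefore a:c = 20:18
Simplify by GCD: a:c = 10:9

10:9


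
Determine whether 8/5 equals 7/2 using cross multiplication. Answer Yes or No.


Cross multiply to check 8/5 = 7/2
Left cross product: 8 * 2 = 16
Right cross product: 5 * 7 = 35
16 != 35
Not equal, so proportions differ => No

No


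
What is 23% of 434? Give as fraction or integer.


Compute 23% of 434
Convert percentage: 23% = 23/100
Multiply: 434 * 23/100
= 9982/100
= 4991/50

4991/50


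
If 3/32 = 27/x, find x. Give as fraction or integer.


Setting up: 3/32 = 27/x
Cross multiply: 3 * x = 32 * 27
3x = 864
x = 864/3
x = 288

288


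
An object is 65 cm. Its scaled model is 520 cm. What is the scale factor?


Original length = 65 cm
Scaled length = 520 cm
Scale factor = 520 / 65
= 8

8


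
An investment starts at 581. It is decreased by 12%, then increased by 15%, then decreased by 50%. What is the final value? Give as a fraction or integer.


Start: 581
Step 1: decrease by 12% => multiply by 88/100
  581 * 88/100 = 12782/25
Step 2: increase by 15% => multiply by 115/100
  12782/25 * 115/100 = 146993/250
Step 3: decrease by 50% => multiply by 50/100
  146993/250 * 50/100 = 146993/500
Final value = 146993/500

146993/500


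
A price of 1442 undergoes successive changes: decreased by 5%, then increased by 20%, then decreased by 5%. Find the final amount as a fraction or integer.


Start: 1442
Step 1: decrease by 5% => multiply by 95/100
  1442 * 95/100 = 13699/10
Step 2: increase by 20% => multiply by 120/100
  13699/10 * 120/100 = 41097/25
Step 3: decrease by 5% => multiply by 95/100
  41097/25 * 95/100 = 780843/500
Final value = 780843/500

780843/500


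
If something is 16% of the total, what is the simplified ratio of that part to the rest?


Part = 16%, Remainder = 84%
Ratio = 16:84
GCD(16, 84) = 4
Simplify: 4:21 = 4:21

4:21


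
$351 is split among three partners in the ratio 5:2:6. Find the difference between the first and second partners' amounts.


Total parts = 5 + 2 + 6 = 13
Value per part = 351 / 13 = 27
Shares: 5*27=135, 2*27=54, 6*27=162
First share = 135, second share = 54
Difference = |135 - 54| = 81

81


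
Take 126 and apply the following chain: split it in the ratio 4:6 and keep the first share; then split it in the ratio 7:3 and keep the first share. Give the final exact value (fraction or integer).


Start with 126.
Step 1: Split 4:6, first share = 126 * 4/10 = 252/5
Step 2: Split 7:3, first share = 252/5 * 7/10 = 882/25
Final result = 882/25

882/25


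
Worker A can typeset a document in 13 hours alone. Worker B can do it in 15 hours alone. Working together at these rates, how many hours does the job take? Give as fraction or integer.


Rate of A = 1/13 job per hour
Rate of B = 1/15 job per hour
Combined rate = 1/13 + 1/15
Find common denominator: (15 + 13)/(13*15) = 28/195
Combined rate = 28/195 job per hour
Time together = 1 / (28/195) = 195/28 hours

195/28


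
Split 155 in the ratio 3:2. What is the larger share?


Total parts = 3 + 2 = 5
Value per part = 155 / 5 = 31
First share = 3 * 31 = 93
Second share = 2 * 31 = 62
Larger share = 93

93


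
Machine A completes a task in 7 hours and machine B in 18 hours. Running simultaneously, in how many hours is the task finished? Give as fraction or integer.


Rate of A = 1/7 job per hour
Rate of B = 1/18 job per hour
Combined rate = 1/7 + 1/18
Find common denominator: (18 + 7)/(7*18) = 25/126
Combined rate = 25/126 job per hour
Time together = 1 / (25/126) = 126/25 hours

126/25


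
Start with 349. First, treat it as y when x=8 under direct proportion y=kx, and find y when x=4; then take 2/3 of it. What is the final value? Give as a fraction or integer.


Start with 349.
Step 1: Direct prop: k = (349)/8; new y = k*4 = 349*4/8 = 349/2
Step 2: Take 2/3: 349/2 * 2/3 = 349/3
Final result = 349/3

349/3


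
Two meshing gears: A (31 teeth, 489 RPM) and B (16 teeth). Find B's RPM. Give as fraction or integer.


Gear ratio: teeth_A * RPM_A = teeth_B * RPM_B
31 * 489 = 16 * RPM_B
15159 = 16 * RPM_B
RPM_B = 15159 / 16
RPM_B = 15159/16

15159/16


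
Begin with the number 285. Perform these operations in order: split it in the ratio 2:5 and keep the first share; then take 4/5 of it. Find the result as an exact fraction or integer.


Start with 285.
Step 1: Split 2:5, first share = 285 * 2/7 = 570/7
Step 2: Take 4/5: 570/7 * 4/5 = 456/7
Final result = 456/7

456/7


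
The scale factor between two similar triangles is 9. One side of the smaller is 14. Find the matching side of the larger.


Similar triangles have proportional sides
Scale factor = 9
Smaller side = 14
Corresponding larger side = 14 * 9
= 126

126


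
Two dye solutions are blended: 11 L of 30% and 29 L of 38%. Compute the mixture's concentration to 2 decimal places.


Solute in mixture 1 = 30% of 11 L = 11*30/100 = 33/10 L
Solute in mixture 2 = 38% of 29 L = 29*38/100 = 551/50 L
Total solute = 33/10 + 551/50 = 358/25 L
Total volume = 11 + 29 = 40 L
Final concentration = 358/25/40 * 100 = 35.80%

35.80


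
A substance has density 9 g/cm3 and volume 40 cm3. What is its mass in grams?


Using mass = density * volume
Density = 9 g/cm3
Volume = 40 cm3
Mass = 9 * 40
= 360 g

360


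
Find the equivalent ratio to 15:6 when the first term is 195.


Original ratio: 15:6
First term target: 195
Scale factor = 195 / 15 = 13
Multiply second term: 6 * 13 = 78
Equivalent ratio = 195:78

195:78


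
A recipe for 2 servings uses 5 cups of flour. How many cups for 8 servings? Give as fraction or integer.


Original: 5 cups for 2 servings
Target servings = 8
Scaling factor = 8/2
New amount = 5 * 8/2
= 40/2
= 20 cups

20


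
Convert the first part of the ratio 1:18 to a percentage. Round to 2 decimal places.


Total parts = 1 + 18 = 19
First part fraction = 1/19
Percentage = (1/19) * 100
= 0.052632 * 100
= 5.26%

5.26


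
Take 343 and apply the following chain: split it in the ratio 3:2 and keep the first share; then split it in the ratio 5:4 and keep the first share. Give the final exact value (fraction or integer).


Start with 343.
Step 1: Split 3:2, first share = 343 * 3/5 = 1029/5
Step 2: Split 5:4, first share = 1029/5 * 5/9 = 343/3
Final result = 343/3

343/3


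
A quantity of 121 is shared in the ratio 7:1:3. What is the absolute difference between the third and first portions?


Total parts = 7 + 1 + 3 = 11
Value per part = 121 / 11 = 11
Shares: 7*11=77, 1*11=11, 3*11=33
Third share = 33, first share = 77
Difference = |33 - 77| = 44

44


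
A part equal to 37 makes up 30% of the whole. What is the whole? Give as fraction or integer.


Given: 37 is 30% of the whole
Set up: 37 = 30/100 * whole
whole = 37 * 100 / 30
whole = 3700 / 30
whole = 370/3

370/3


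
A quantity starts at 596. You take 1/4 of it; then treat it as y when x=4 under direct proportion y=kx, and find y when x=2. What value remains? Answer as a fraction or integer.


Start with 596.
Step 1: Take 1/4: 596 * 1/4 = 149
Step 2: Direct prop: k = (149)/4; new y = k*2 = 149*2/4 = 149/2
Final result = 149/2

149/2


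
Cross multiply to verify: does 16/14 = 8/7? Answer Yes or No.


Cross multiply to check 16/14 = 8/7
Left cross product: 16 * 7 = 112
Right cross product: 14 * 8 = 112
112 = 112
Equal, so proportions match => Yes

Yes


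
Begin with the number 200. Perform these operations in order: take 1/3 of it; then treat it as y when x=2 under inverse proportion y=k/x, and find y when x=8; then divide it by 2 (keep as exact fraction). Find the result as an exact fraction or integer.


Start with 200.
Step 1: Take 1/3: 200 * 1/3 = 200/3
Step 2: Inverse prop: k = (200/3)*2; new y = k/8 = 200/3*2/8 = 50/3
Step 3: Divide by 2: 50/3 / 2 = 25/3
Final result = 25/3

25/3


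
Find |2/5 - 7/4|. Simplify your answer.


Simplify: 2/5 = 2/5 and 7/4 = 7/4
Find common denominator: LCD = 20
Convert: 8/20 and 35/20
Difference = |8 - 35|/20 = 27/20
Simplified = 27/20

27/20


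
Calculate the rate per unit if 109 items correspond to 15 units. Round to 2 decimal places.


Total items = 109
Number of units = 15
Unit rate = 109 / 15
= 7.27 items per unit

7.27


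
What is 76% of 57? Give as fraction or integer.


Compute 76% of 57
Convert percentage: 76% = 76/100
Multiply: 57 * 76/100
= 4332/100
= 1083/25

1083/25


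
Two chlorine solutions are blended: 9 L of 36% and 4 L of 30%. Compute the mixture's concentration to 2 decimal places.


Solute in mixture 1 = 36% of 9 L = 9*36/100 = 81/25 L
Solute in mixture 2 = 30% of 4 L = 4*30/100 = 6/5 L
Total solute = 81/25 + 6/5 = 111/25 L
Total volume = 9 + 4 = 13 L
Final concentration = 111/25/13 * 100 = 34.15%

34.15


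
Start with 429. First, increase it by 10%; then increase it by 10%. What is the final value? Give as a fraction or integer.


Start with 429.
Step 1: Increase by 10%: 429 * 110/100 = 4719/10
Step 2: Increase by 10%: 4719/10 * 110/100 = 51909/100
Final result = 51909/100

51909/100


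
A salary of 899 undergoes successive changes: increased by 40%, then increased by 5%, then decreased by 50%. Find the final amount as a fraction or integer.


Start: 899
Step 1: increase by 40% => multiply by 140/100
  899 * 140/100 = 6293/5
Step 2: increase by 5% => multiply by 105/100
  6293/5 * 105/100 = 132153/100
Step 3: decrease by 50% => multiply by 50/100
  132153/100 * 50/100 = 132153/200
Final value = 132153/200

132153/200


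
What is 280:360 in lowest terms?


Find GCD(280, 360)
GCD = 40
Divide both by 40: 280/40 = 7, 360/40 = 9
Simplified ratio = 7:9

7:9


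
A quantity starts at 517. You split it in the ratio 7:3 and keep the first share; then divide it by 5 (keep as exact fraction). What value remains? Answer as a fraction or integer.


Start with 517.
Step 1: Split 7:3, first share = 517 * 7/10 = 3619/10
Step 2: Divide by 5: 3619/10 / 5 = 3619/50
Final result = 3619/50

3619/50


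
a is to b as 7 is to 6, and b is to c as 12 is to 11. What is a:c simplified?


Given a:b = 7:6 and b:c = 12:11
Make b consistent. Multiply first ratio by 12: a:b = 84:72
Multiply second ratio by 6: b:c = 72:66
Now b = 72 in both, so a:b:c = 84:72:66
Therefore a:c = 84:66
Simplify by GCD: a:c = 14:11

14:11


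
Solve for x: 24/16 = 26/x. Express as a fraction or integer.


Setting up: 24/16 = 26/x
Cross multiply: 24 * x = 16 * 26
24x = 416
x = 416/24
x = 52/3

52/3


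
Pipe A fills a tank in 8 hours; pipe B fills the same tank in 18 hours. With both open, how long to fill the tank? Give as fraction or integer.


Rate of A = 1/8 job per hour
Rate of B = 1/18 job per hour
Combined rate = 1/8 + 1/18
Find common denominator: (18 + 8)/(8*18) = 26/144
Combined rate = 13/72 job per hour
Time together = 1 / (13/72) = 72/13 hours

72/13


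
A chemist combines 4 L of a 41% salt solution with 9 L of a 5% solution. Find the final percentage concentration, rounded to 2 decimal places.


Solute in mixture 1 = 41% of 4 L = 4*41/100 = 41/25 L
Solute in mixture 2 = 5% of 9 L = 9*5/100 = 9/20 L
Total solute = 41/25 + 9/20 = 209/100 L
Total volume = 4 + 9 = 13 L
Final concentration = 209/100/13 * 100 = 16.08%

16.08


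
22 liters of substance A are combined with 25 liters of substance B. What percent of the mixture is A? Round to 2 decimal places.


Volume of A = 22 L
Volume of B = 25 L
Total volume = 22 + 25 = 47 L
Percentage of A = (22/47) * 100
= 46.81%

46.81


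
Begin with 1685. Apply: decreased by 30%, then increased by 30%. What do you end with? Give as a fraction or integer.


Start: 1685
Step 1: decrease by 30% => multiply by 70/100
  1685 * 70/100 = 2359/2
Step 2: increase by 30% => multiply by 130/100
  2359/2 * 130/100 = 30667/20
Final value = 30667/20

30667/20


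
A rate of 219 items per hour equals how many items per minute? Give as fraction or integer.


Converting from per hour to per minute
Rate = 219 items per hour
Divide by 60: 219/60
= 73/20 items per minute

73/20


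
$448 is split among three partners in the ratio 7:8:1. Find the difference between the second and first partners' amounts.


Total parts = 7 + 8 + 1 = 16
Value per part = 448 / 16 = 28
Shares: 7*28=196, 8*28=224, 1*28=28
Second share = 224, first share = 196
Difference = |224 - 196| = 28

28


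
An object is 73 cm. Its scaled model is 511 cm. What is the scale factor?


Original length = 73 cm
Scaled length = 511 cm
Scale factor = 511 / 73
= 7

7


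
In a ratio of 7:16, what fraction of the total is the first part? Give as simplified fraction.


Total parts = 7 + 16 = 23
First part fraction = 7/23
Simplify: 7/23 = 7/23

7/23


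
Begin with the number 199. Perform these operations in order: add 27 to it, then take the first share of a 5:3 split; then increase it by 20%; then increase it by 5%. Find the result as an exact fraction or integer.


Start with 199.
Step 1: Add 27: 199+27=226; split 5:3 first = 226*5/8 = 565/4
Step 2: Increase by 20%: 565/4 * 120/100 = 339/2
Step 3: Increase by 5%: 339/2 * 105/100 = 7119/40
Final result = 7119/40

7119/40


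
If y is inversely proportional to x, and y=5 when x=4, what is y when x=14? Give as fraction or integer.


Inverse proportion: y = k/x
Find k: k = 4 * 5 = 20
Compute y at x=14: y = 20/14
y = 10/7

10/7


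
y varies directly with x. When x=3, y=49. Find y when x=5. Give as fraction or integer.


Direct proportion: y = kx
Find k: k = 49/3 = 49/3
Compute y at x=5: y = 49/3 * 5
y = 245/3

245/3


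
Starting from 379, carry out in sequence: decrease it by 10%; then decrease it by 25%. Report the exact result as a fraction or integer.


Start with 379.
Step 1: Decrease by 10%: 379 * 90/100 = 3411/10
Step 2: Decrease by 25%: 3411/10 * 75/100 = 10233/40
Final result = 10233/40

10233/40


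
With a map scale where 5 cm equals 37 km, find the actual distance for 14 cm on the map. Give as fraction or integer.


Map scale: 5 cm = 37 km
Measured distance on map = 14 cm
Set up proportion: 14 * 37 / 5
= 518 / 5
= 518/5 km

518/5


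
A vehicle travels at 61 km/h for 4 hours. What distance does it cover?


Using distance = speed * time
Speed = 61 km/h
Time = 4 hours
Distance = 61 * 4
= 244 km

244


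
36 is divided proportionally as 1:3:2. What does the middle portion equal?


Ratio = 1:3:2
Total parts = 1 + 3 + 2 = 6
Value per part = 36 / 6 = 6
First share = 1 * 6 = 6
Middle share = 3 * 6 = 18
Third share = 2 * 6 = 12

18


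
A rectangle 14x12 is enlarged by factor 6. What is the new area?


Original dimensions: 14 x 12
Enlargement factor = 6
New width = 14 * 6 = 84
New height = 12 * 6 = 72
New area = 84 * 72 = 6048

6048


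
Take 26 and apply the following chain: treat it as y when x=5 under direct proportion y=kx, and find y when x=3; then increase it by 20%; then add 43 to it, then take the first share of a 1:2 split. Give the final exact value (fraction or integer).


Start with 26.
Step 1: Direct prop: k = (26)/5; new y = k*3 = 26*3/5 = 78/5
Step 2: Increase by 20%: 78/5 * 120/100 = 468/25
Step 3: Add 43: 468/25+43=1543/25; split 1:2 first = 1543/25*1/3 = 1543/75
Final result = 1543/75

1543/75


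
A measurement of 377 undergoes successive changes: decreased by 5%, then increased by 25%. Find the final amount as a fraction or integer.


Start: 377
Step 1: decrease by 5% => multiply by 95/100
  377 * 95/100 = 7163/20
Step 2: increase by 25% => multiply by 125/100
  7163/20 * 125/100 = 7163/16
Final value = 7163/16

7163/16


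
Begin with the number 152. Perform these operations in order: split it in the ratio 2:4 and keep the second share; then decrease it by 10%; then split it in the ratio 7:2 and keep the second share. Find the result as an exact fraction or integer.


Start with 152.
Step 1: Split 2:4, second share = 152 * 4/6 = 304/3
Step 2: Decrease by 10%: 304/3 * 90/100 = 456/5
Step 3: Split 7:2, second share = 456/5 * 2/9 = 304/15
Final result = 304/15

304/15


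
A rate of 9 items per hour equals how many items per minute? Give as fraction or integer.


Converting from per hour to per minute
Rate = 9 items per hour
Divide by 60: 9/60
= 3/20 items per minute

3/20


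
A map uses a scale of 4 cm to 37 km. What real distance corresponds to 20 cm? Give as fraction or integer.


Map scale: 4 cm = 37 km
Measured distance on map = 20 cm
Set up proportion: 20 * 37 / 4
= 740 / 4
= 185 km

185


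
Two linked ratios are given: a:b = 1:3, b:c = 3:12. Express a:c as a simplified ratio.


Given a:b = 1:3 and b:c = 3:12
Make b consistent. Multiply first ratio by 3: a:b = 3:9
Multiply second ratio by 3: b:c = 9:36
Now b = 9 in both, so a:b:c = 3:9:36
Therefore a:c = 3:36
Simplify by GCD: a:c = 1:12

1:12


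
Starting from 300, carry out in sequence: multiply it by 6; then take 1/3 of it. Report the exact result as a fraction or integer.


Start with 300.
Step 1: Multiply by 6: 300 * 6 = 1800
Step 2: Take 1/3: 1800 * 1/3 = 600
Final result = 600

600


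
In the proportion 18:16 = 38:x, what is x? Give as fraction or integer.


Setting up: 18/16 = 38/x
Cross multiply: 18 * x = 16 * 38
18x = 608
x = 608/18
x = 304/9

304/9


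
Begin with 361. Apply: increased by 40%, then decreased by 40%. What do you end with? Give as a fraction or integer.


Start: 361
Step 1: increase by 40% => multiply by 140/100
  361 * 140/100 = 2527/5
Step 2: decrease by 40% => multiply by 60/100
  2527/5 * 60/100 = 7581/25
Final value = 7581/25

7581/25


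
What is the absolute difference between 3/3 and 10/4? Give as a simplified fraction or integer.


Simplify: 3/3 = 1 and 10/4 = 5/2
Find common denominator: LCD = 2
Convert: 2/2 and 5/2
Difference = |2 - 5|/2 = 3/2
Simplified = 3/2

3/2


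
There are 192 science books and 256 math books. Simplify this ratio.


Find GCD(192, 256)
GCD = 64
Divide both by 64: 192/64 = 3, 256/64 = 4
Simplified ratio = 3:4

3:4


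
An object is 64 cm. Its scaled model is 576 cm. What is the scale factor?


Original length = 64 cm
Scaled length = 576 cm
Scale factor = 576 / 64
= 9

9


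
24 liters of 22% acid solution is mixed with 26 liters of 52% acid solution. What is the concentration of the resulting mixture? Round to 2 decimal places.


Solute in mixture 1 = 22% of 24 L = 24*22/100 = 132/25 L
Solute in mixture 2 = 52% of 26 L = 26*52/100 = 338/25 L
Total solute = 132/25 + 338/25 = 94/5 L
Total volume = 24 + 26 = 50 L
Final concentration = 94/5/50 * 100 = 37.60%

37.60


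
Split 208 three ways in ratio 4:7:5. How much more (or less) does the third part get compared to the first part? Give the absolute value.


Total parts = 4 + 7 + 5 = 16
Value per part = 208 / 16 = 13
Shares: 4*13=52, 7*13=91, 5*13=65
Third share = 65, first share = 52
Difference = |65 - 52| = 13

13


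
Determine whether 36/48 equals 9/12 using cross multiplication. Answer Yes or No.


Cross multiply to check 36/48 = 9/12
Left cross product: 36 * 12 = 432
Right cross product: 48 * 9 = 432
432 = 432
Equal, so proportions match => Yes

Yes


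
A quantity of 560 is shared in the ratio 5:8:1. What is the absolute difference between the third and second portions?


Total parts = 5 + 8 + 1 = 14
Value per part = 560 / 14 = 40
Shares: 5*40=200, 8*40=320, 1*40=40
Third share = 40, second share = 320
Difference = |40 - 320| = 280

280


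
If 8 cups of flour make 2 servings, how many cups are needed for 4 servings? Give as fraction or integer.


Original: 8 cups for 2 servings
Target servings = 4
Scaling factor = 4/2
New amount = 8 * 4/2
= 32/2
= 16 cups

16


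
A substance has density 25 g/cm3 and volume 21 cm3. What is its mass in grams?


Using mass = density * volume
Density = 25 g/cm3
Volume = 21 cm3
Mass = 25 * 21
= 525 g

525


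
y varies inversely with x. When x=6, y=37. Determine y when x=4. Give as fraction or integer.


Inverse proportion: y = k/x
Find k: k = 6 * 37 = 222
Compute y at x=4: y = 222/4
y = 111/2

111/2


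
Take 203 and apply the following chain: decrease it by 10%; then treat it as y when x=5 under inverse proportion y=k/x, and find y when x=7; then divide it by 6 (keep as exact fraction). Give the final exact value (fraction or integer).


Start with 203.
Step 1: Decrease by 10%: 203 * 90/100 = 1827/10
Step 2: Inverse prop: k = (1827/10)*5; new y = k/7 = 1827/10*5/7 = 261/2
Step 3: Divide by 6: 261/2 / 6 = 87/4
Final result = 87/4

87/4


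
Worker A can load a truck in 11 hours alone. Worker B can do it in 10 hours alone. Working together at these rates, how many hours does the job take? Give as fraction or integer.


Rate of A = 1/11 job per hour
Rate of B = 1/10 job per hour
Combined rate = 1/11 + 1/10
Find common denominator: (10 + 11)/(11*10) = 21/110
Combined rate = 21/110 job per hour
Time together = 1 / (21/110) = 110/21 hours

110/21


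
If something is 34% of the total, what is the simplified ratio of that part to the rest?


Part = 34%, Remainder = 66%
Ratio = 34:66
GCD(34, 66) = 2
Simplify: 17:33 = 17:33

17:33


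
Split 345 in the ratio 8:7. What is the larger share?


Total parts = 8 + 7 = 15
Value per part = 345 / 15 = 23
First share = 8 * 23 = 184
Second share = 7 * 23 = 161
Larger share = 184

184


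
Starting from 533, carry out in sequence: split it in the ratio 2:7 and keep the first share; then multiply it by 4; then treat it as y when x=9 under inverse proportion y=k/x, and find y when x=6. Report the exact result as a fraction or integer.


Start with 533.
Step 1: Split 2:7, first share = 533 * 2/9 = 1066/9
Step 2: Multiply by 4: 1066/9 * 4 = 4264/9
Step 3: Inverse prop: k = (4264/9)*9; new y = k/6 = 4264/9*9/6 = 2132/3
Final result = 2132/3

2132/3


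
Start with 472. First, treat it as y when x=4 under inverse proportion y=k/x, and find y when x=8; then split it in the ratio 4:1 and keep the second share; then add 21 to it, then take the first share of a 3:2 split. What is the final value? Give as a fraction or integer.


Start with 472.
Step 1: Inverse prop: k = (472)*4; new y = k/8 = 472*4/8 = 236
Step 2: Split 4:1, second share = 236 * 1/5 = 236/5
Step 3: Add 21: 236/5+21=341/5; split 3:2 first = 341/5*3/5 = 1023/25
Final result = 1023/25

1023/25


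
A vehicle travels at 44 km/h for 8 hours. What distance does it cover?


Using distance = speed * time
Speed = 44 km/h
Time = 8 hours
Distance = 44 * 8
= 352 km

352


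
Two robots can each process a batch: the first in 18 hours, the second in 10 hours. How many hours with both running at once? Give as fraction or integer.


Rate of A = 1/18 job per hour
Rate of B = 1/10 job per hour
Combined rate = 1/18 + 1/10
Find common denominator: (10 + 18)/(18*10) = 28/180
Combined rate = 7/45 job per hour
Time together = 1 / (7/45) = 45/7 hours

45/7


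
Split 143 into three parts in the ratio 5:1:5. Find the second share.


Ratio = 5:1:5
Total parts = 5 + 1 + 5 = 11
Value per part = 143 / 11 = 13
First share = 5 * 13 = 65
Middle share = 1 * 13 = 13
Third share = 5 * 13 = 65

13


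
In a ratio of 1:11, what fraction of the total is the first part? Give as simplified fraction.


Total parts = 1 + 11 = 12
First part fraction = 1/12
Simplify: 1/12 = 1/12

1/12


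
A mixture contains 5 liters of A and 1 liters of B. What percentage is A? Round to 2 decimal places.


Volume of A = 5 L
Volume of B = 1 L
Total volume = 5 + 1 = 6 L
Percentage of A = (5/6) * 100
= 83.33%

83.33


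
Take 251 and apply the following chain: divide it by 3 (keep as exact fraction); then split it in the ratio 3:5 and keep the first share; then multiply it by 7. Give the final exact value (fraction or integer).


Start with 251.
Step 1: Divide by 3: 251 / 3 = 251/3
Step 2: Split 3:5, first share = 251/3 * 3/8 = 251/8
Step 3: Multiply by 7: 251/8 * 7 = 1757/8
Final result = 1757/8

1757/8


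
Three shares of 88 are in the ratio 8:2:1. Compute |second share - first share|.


Total parts = 8 + 2 + 1 = 11
Value per part = 88 / 11 = 8
Shares: 8*8=64, 2*8=16, 1*8=8
Second share = 16, first share = 64
Difference = |16 - 64| = 48

48


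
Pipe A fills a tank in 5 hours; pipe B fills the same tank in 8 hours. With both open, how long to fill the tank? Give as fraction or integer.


Rate of A = 1/5 job per hour
Rate of B = 1/8 job per hour
Combined rate = 1/5 + 1/8
Find common denominator: (8 + 5)/(5*8) = 13/40
Combined rate = 13/40 job per hour
Time together = 1 / (13/40) = 40/13 hours

40/13


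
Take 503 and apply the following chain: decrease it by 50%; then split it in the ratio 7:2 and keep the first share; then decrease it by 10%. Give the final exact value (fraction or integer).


Start with 503.
Step 1: Decrease by 50%: 503 * 50/100 = 503/2
Step 2: Split 7:2, first share = 503/2 * 7/9 = 3521/18
Step 3: Decrease by 10%: 3521/18 * 90/100 = 3521/20
Final result = 3521/20

3521/20


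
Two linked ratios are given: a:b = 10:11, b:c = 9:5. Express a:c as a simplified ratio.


Given a:b = 10:11 and b:c = 9:5
Make b consistent. Multiply first ratio by 9: a:b = 90:99
Multiply second ratio by 11: b:c = 99:55
Now b = 99 in both, so a:b:c = 90:99:55
Therefore a:c = 90:55
Simplify by GCD: a:c = 18:11

18:11


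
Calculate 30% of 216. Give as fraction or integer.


Compute 30% of 216
Convert percentage: 30% = 30/100
Multiply: 216 * 30/100
= 6480/100
= 324/5

324/5


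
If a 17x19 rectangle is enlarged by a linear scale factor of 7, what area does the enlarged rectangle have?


Original dimensions: 17 x 19
Enlargement factor = 7
New width = 17 * 7 = 119
New height = 19 * 7 = 133
New area = 119 * 133 = 15827

15827


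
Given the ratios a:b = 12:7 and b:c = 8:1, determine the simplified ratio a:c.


Given a:b = 12:7 and b:c = 8:1
Make b consistent. Multiply first ratio by 8: a:b = 96:56
Multiply second ratio by 7: b:c = 56:7
Now b = 56 in both, so a:b:c = 96:56:7
Therefore a:c = 96:7
Simplify by GCD: a:c = 96:7

96:7


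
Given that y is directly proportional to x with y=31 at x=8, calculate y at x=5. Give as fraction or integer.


Direct proportion: y = kx
Find k: k = 31/8 = 31/8
Compute y at x=5: y = 31/8 * 5
y = 155/8

155/8


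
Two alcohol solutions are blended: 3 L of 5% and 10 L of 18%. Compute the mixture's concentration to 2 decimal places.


Solute in mixture 1 = 5% of 3 L = 3*5/100 = 3/20 L
Solute in mixture 2 = 18% of 10 L = 10*18/100 = 9/5 L
Total solute = 3/20 + 9/5 = 39/20 L
Total volume = 3 + 10 = 13 L
Final concentration = 39/20/13 * 100 = 15.00%

15.00


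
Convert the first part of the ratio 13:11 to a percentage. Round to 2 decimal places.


Total parts = 13 + 11 = 24
First part fraction = 13/24
Percentage = (13/24) * 100
= 0.541667 * 100
= 54.17%

54.17


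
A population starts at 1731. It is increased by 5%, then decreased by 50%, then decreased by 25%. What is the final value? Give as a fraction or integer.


Start: 1731
Step 1: increase by 5% => multiply by 105/100
  1731 * 105/100 = 36351/20
Step 2: decrease by 50% => multiply by 50/100
  36351/20 * 50/100 = 36351/40
Step 3: decrease by 25% => multiply by 75/100
  36351/40 * 75/100 = 109053/160
Final value = 109053/160

109053/160


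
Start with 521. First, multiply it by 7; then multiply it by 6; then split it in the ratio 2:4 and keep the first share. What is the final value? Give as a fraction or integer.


Start with 521.
Step 1: Multiply by 7: 521 * 7 = 3647
Step 2: Multiply by 6: 3647 * 6 = 21882
Step 3: Split 2:4, first share = 21882 * 2/6 = 7294
Final result = 7294

7294


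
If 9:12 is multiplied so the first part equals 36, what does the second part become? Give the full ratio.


Original ratio: 9:12
First term target: 36
Scale factor = 36 / 9 = 4
Multiply second term: 12 * 4 = 48
Equivalent ratio = 36:48

36:48


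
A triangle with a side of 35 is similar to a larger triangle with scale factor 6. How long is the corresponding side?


Similar triangles have proportional sides
Scale factor = 6
Smaller side = 35
Corresponding larger side = 35 * 6
= 210

210


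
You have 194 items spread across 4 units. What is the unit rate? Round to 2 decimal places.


Total items = 194
Number of units = 4
Unit rate = 194 / 4
= 48.50 items per unit

48.50


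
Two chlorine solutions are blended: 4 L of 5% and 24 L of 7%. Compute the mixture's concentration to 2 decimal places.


Solute in mixture 1 = 5% of 4 L = 4*5/100 = 1/5 L
Solute in mixture 2 = 7% of 24 L = 24*7/100 = 42/25 L
Total solute = 1/5 + 42/25 = 47/25 L
Total volume = 4 + 24 = 28 L
Final concentration = 47/25/28 * 100 = 6.71%

6.71


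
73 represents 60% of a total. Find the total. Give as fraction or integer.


Given: 73 is 60% of the whole
Set up: 73 = 60/100 * whole
whole = 73 * 100 / 60
whole = 7300 / 60
whole = 365/3

365/3


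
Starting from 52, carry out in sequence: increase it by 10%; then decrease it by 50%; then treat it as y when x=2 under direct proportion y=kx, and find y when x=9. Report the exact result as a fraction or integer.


Start with 52.
Step 1: Increase by 10%: 52 * 110/100 = 286/5
Step 2: Decrease by 50%: 286/5 * 50/100 = 143/5
Step 3: Direct prop: k = (143/5)/2; new y = k*9 = 143/5*9/2 = 1287/10
Final result = 1287/10

1287/10


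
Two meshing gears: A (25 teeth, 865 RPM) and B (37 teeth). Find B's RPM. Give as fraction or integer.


Gear ratio: teeth_A * RPM_A = teeth_B * RPM_B
25 * 865 = 37 * RPM_B
21625 = 37 * RPM_B
RPM_B = 21625 / 37
RPM_B = 21625/37

21625/37


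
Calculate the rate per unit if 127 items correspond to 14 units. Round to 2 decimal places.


Total items = 127
Number of units = 14
Unit rate = 127 / 14
= 9.07 items per unit

9.07


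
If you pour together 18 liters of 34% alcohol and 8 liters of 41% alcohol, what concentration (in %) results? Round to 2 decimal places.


Solute in mixture 1 = 34% of 18 L = 18*34/100 = 153/25 L
Solute in mixture 2 = 41% of 8 L = 8*41/100 = 82/25 L
Total solute = 153/25 + 82/25 = 47/5 L
Total volume = 18 + 8 = 26 L
Final concentration = 47/5/26 * 100 = 36.15%

36.15


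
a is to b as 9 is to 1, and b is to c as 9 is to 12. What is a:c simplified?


Given a:b = 9:1 and b:c = 9:12
Make b consistent. Multiply first ratio by 9: a:b = 81:9
Multiply second ratio by 1: b:c = 9:12
Now b = 9 in both, so a:b:c = 81:9:12
Therefore a:c = 81:12
Simplify by GCD: a:c = 27:4

27:4


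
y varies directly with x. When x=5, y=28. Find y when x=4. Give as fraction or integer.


Direct proportion: y = kx
Find k: k = 28/5 = 28/5
Compute y at x=4: y = 28/5 * 4
y = 112/5

112/5


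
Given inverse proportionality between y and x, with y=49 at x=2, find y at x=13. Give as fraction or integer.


Inverse proportion: y = k/x
Find k: k = 2 * 49 = 98
Compute y at x=13: y = 98/13
y = 98/13

98/13


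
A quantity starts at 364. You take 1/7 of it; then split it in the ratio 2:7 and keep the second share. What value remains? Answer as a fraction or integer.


Start with 364.
Step 1: Take 1/7: 364 * 1/7 = 52
Step 2: Split 2:7, second share = 52 * 7/9 = 364/9
Final result = 364/9

364/9


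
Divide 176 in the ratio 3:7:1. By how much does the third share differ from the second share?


Total parts = 3 + 7 + 1 = 11
Value per part = 176 / 11 = 16
Shares: 3*16=48, 7*16=112, 1*16=16
Third share = 16, second share = 112
Difference = |16 - 112| = 96

96


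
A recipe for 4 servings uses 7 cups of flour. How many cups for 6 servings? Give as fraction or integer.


Original: 7 cups for 4 servings
Target servings = 6
Scaling factor = 6/4
New amount = 7 * 6/4
= 42/4
= 21/2 cups

21/2


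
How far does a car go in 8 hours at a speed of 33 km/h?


Using distance = speed * time
Speed = 33 km/h
Time = 8 hours
Distance = 33 * 8
= 264 km

264


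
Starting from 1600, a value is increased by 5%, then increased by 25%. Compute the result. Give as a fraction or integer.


Start: 1600
Step 1: increase by 5% => multiply by 105/100
  1600 * 105/100 = 1680
Step 2: increase by 25% => multiply by 125/100
  1680 * 125/100 = 2100
Final value = 2100

2100


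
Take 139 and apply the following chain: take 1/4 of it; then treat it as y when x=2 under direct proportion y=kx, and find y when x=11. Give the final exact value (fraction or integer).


Start with 139.
Step 1: Take 1/4: 139 * 1/4 = 139/4
Step 2: Direct prop: k = (139/4)/2; new y = k*11 = 139/4*11/2 = 1529/8
Final result = 1529/8

1529/8


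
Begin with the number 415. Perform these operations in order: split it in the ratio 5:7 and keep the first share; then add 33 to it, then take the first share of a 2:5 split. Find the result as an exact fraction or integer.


Start with 415.
Step 1: Split 5:7, first share = 415 * 5/12 = 2075/12
Step 2: Add 33: 2075/12+33=2471/12; split 2:5 first = 2471/12*2/7 = 353/6
Final result = 353/6

353/6


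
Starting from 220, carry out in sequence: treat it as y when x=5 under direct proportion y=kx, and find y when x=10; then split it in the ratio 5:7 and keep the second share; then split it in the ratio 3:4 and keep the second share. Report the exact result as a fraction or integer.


Start with 220.
Step 1: Direct prop: k = (220)/5; new y = k*10 = 220*10/5 = 440
Step 2: Split 5:7, second share = 440 * 7/12 = 770/3
Step 3: Split 3:4, second share = 770/3 * 4/7 = 440/3
Final result = 440/3

440/3


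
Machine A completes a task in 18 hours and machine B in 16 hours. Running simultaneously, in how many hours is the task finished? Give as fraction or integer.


Rate of A = 1/18 job per hour
Rate of B = 1/16 job per hour
Combined rate = 1/18 + 1/16
Find common denominator: (16 + 18)/(18*16) = 34/288
Combined rate = 17/144 job per hour
Time together = 1 / (17/144) = 144/17 hours

144/17


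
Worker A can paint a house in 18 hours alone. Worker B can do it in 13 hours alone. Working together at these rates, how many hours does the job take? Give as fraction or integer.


Rate of A = 1/18 job per hour
Rate of B = 1/13 job per hour
Combined rate = 1/18 + 1/13
Find common denominator: (13 + 18)/(18*13) = 31/234
Combined rate = 31/234 job per hour
Time together = 1 / (31/234) = 234/31 hours

234/31


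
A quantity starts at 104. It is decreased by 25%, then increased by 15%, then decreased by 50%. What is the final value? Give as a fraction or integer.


Start: 104
Step 1: decrease by 25% => multiply by 75/100
  104 * 75/100 = 78
Step 2: increase by 15% => multiply by 115/100
  78 * 115/100 = 897/10
Step 3: decrease by 50% => multiply by 50/100
  897/10 * 50/100 = 897/20
Final value = 897/20

897/20


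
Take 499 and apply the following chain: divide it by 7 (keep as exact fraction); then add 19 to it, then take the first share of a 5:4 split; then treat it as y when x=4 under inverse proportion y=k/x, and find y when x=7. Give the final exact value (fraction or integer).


Start with 499.
Step 1: Divide by 7: 499 / 7 = 499/7
Step 2: Add 19: 499/7+19=632/7; split 5:4 first = 632/7*5/9 = 3160/63
Step 3: Inverse prop: k = (3160/63)*4; new y = k/7 = 3160/63*4/7 = 12640/441
Final result = 12640/441

12640/441


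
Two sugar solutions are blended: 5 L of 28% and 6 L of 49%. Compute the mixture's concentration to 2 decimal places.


Solute in mixture 1 = 28% of 5 L = 5*28/100 = 7/5 L
Solute in mixture 2 = 49% of 6 L = 6*49/100 = 147/50 L
Total solute = 7/5 + 147/50 = 217/50 L
Total volume = 5 + 6 = 11 L
Final concentration = 217/50/11 * 100 = 39.45%

39.45


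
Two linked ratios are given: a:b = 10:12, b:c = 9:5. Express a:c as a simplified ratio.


Given a:b = 10:12 and b:c = 9:5
Make b consistent. Multiply first ratio by 9: a:b = 90:108
Multiply second ratio by 12: b:c = 108:60
Now b = 108 in both, so a:b:c = 90:108:60
Therefore a:c = 90:60
Simplify by GCD: a:c = 3:2

3:2


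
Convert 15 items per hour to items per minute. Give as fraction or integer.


Converting from per hour to per minute
Rate = 15 items per hour
Divide by 60: 15/60
= 1/4 items per minute

1/4


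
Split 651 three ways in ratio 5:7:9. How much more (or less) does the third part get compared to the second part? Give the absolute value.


Total parts = 5 + 7 + 9 = 21
Value per part = 651 / 21 = 31
Shares: 5*31=155, 7*31=217, 9*31=279
Third share = 279, second share = 217
Difference = |279 - 217| = 62

62


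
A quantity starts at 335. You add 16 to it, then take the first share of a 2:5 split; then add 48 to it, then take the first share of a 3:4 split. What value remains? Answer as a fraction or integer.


Start with 335.
Step 1: Add 16: 335+16=351; split 2:5 first = 351*2/7 = 702/7
Step 2: Add 48: 702/7+48=1038/7; split 3:4 first = 1038/7*3/7 = 3114/49
Final result = 3114/49

3114/49


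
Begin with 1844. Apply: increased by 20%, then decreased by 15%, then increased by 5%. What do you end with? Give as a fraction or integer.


Start: 1844
Step 1: increase by 20% => multiply by 120/100
  1844 * 120/100 = 11064/5
Step 2: decrease by 15% => multiply by 85/100
  11064/5 * 85/100 = 47022/25
Step 3: increase by 5% => multiply by 105/100
  47022/25 * 105/100 = 493731/250
Final value = 493731/250

493731/250


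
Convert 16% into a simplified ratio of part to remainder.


Part = 16%, Remainder = 84%
Ratio = 16:84
GCD(16, 84) = 4
Simplify: 4:21 = 4:21

4:21


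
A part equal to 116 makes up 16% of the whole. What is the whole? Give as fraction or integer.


Given: 116 is 16% of the whole
Set up: 116 = 16/100 * whole
whole = 116 * 100 / 16
whole = 11600 / 16
whole = 725

725


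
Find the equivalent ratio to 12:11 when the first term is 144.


Original ratio: 12:11
First term target: 144
Scale factor = 144 / 12 = 12
Multiply second term: 11 * 12 = 132
Equivalent ratio = 144:132

144:132


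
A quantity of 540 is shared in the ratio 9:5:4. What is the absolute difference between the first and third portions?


Total parts = 9 + 5 + 4 = 18
Value per part = 540 / 18 = 30
Shares: 9*30=270, 5*30=150, 4*30=120
First share = 270, third share = 120
Difference = |270 - 120| = 150

150


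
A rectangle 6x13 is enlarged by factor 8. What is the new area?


Original dimensions: 6 x 13
Enlargement factor = 8
New width = 6 * 8 = 48
New height = 13 * 8 = 104
New area = 48 * 104 = 4992

4992


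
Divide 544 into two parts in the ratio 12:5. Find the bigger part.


Total parts = 12 + 5 = 17
Value per part = 544 / 17 = 32
First share = 12 * 32 = 384
Second share = 5 * 32 = 160
Larger share = 384

384


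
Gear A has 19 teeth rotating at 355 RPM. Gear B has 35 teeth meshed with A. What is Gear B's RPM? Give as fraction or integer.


Gear ratio: teeth_A * RPM_A = teeth_B * RPM_B
19 * 355 = 35 * RPM_B
6745 = 35 * RPM_B
RPM_B = 6745 / 35
RPM_B = 1349/7

1349/7


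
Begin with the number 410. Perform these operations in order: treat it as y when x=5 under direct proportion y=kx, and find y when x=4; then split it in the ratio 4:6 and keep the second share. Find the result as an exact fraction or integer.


Start with 410.
Step 1: Direct prop: k = (410)/5; new y = k*4 = 410*4/5 = 328
Step 2: Split 4:6, second share = 328 * 6/10 = 984/5
Final result = 984/5

984/5


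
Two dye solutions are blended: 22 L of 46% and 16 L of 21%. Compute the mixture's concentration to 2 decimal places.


Solute in mixture 1 = 46% of 22 L = 22*46/100 = 253/25 L
Solute in mixture 2 = 21% of 16 L = 16*21/100 = 84/25 L
Total solute = 253/25 + 84/25 = 337/25 L
Total volume = 22 + 16 = 38 L
Final concentration = 337/25/38 * 100 = 35.47%

35.47
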